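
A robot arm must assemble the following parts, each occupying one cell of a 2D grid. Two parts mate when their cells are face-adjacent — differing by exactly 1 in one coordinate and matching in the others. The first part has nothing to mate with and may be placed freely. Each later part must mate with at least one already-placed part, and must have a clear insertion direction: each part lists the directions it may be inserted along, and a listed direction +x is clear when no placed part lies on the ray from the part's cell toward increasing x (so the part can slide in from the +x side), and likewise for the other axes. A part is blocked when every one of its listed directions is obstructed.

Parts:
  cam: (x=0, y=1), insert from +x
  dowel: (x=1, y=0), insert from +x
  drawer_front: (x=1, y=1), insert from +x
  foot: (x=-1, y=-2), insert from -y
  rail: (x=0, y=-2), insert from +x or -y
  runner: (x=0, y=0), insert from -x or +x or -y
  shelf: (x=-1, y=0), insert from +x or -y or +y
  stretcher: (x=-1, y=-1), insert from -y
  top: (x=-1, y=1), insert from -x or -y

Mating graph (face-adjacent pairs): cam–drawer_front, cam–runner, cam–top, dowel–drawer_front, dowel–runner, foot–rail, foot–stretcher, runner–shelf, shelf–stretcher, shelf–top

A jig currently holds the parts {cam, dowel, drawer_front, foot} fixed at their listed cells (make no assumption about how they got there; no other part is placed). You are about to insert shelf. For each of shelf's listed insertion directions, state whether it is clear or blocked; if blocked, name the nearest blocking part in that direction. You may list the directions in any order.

+x: blocked by dowel; +y: clear; -y: blocked by foot

+x: nearest on ray is dowel@(1, 0) ⇒ blocked
-y: nearest on ray is foot@(-1, -2) ⇒ blocked
+y: ray from shelf(-1, 0) has no placed part ⇒ clear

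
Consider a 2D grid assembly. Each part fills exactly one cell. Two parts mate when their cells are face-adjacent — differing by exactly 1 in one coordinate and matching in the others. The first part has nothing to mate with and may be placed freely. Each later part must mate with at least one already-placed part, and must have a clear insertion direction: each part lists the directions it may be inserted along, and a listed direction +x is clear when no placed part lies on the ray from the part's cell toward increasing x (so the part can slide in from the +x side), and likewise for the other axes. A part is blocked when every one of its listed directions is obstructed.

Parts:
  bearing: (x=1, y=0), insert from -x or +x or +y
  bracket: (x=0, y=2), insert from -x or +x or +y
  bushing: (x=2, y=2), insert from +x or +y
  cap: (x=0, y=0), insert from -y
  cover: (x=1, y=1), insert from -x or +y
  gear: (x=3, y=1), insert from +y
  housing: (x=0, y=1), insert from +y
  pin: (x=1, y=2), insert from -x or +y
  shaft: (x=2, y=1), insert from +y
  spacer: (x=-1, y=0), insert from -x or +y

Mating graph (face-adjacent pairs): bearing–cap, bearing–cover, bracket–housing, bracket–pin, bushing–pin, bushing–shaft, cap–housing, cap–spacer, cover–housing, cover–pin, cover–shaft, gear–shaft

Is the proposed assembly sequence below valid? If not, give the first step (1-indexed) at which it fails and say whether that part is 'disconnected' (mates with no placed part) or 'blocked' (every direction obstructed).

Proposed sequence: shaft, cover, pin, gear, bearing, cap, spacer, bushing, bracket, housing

Invalid at step 10 (blocked)

1. shaft@(2, 1) [+y clear] — {shaft}
2. cover@(1, 1) [-x clear] — {cover, shaft}
3. pin@(1, 2) [-x clear] — {cover, pin, shaft}
4. gear@(3, 1) [+y clear] — {cover, gear, pin, shaft}
5. bearing@(1, 0) [-x clear] — {bearing, cover, gear, pin, shaft}
6. cap@(0, 0) [-y clear] — {bearing, cap, cover, gear, pin, shaft}
7. spacer@(-1, 0) [-x clear] — {bearing, cap, cover, gear, pin, shaft, spacer}
8. bushing@(2, 2) [+x clear] — {bearing, bushing, cap, cover, gear, pin, shaft, spacer}
9. bracket@(0, 2) [-x clear] — {bearing, bracket, bushing, cap, cover, gear, pin, shaft, spacer}
10. housing@(0, 1) — +y all obstructed ⇒ blocked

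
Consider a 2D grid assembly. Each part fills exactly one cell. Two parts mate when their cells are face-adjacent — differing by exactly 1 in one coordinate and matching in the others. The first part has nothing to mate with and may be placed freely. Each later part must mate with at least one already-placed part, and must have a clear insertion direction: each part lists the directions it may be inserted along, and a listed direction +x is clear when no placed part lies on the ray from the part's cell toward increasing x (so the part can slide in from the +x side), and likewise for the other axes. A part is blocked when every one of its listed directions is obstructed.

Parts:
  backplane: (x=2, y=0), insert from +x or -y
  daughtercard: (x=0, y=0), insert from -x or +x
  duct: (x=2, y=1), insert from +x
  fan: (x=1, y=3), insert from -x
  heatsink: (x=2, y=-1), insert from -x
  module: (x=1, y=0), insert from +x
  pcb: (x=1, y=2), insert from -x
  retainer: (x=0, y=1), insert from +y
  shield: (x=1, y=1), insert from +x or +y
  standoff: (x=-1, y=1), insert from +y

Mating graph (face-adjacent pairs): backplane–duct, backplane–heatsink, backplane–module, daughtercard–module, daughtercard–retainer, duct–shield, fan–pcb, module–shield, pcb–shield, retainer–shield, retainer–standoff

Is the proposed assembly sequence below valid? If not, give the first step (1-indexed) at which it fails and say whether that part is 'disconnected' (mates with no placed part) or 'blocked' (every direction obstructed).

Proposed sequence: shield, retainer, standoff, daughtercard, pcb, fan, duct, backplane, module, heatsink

1. shield@(1, 1) [+x clear] — {shield}
2. retainer@(0, 1) [+y clear] — {retainer, shield}
3. standoff@(-1, 1) [+y clear] — {retainer, shield, standoff}
4. daughtercard@(0, 0) [-x clear] — {daughtercard, retainer, shield, standoff}
5. pcb@(1, 2) [-x clear] — {daughtercard, pcb, retainer, shield, standoff}
6. fan@(1, 3) [-x clear] — {daughtercard, fan, pcb, retainer, shield, standoff}
7. duct@(2, 1) [+x clear] — {daughtercard, duct, fan, pcb, retainer, shield, standoff}
8. backplane@(2, 0) [+x clear] — {backplane, daughtercard, duct, fan, pcb, retainer, shield, standoff}
9. module@(1, 0) — +x all obstructed ⇒ blocked

Invalid at step 9 (blocked)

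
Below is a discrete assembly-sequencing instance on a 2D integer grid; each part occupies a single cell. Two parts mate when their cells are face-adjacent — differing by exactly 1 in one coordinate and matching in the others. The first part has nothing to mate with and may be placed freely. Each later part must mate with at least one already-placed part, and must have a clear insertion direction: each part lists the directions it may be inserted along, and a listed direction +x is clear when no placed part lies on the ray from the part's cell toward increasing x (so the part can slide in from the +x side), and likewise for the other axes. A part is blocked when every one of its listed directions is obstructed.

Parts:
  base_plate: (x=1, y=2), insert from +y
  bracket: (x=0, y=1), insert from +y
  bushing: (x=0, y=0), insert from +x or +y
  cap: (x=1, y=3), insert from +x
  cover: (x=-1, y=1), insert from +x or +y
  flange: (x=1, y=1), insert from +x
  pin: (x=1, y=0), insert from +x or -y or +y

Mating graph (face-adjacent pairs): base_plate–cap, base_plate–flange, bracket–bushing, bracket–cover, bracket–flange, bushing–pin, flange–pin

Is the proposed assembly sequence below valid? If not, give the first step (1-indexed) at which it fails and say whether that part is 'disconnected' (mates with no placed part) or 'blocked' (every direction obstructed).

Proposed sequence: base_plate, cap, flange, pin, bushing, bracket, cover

1. base_plate@(1, 2) [+y clear] — {base_plate}
2. cap@(1, 3) [+x clear] — {base_plate, cap}
3. flange@(1, 1) [+x clear] — {base_plate, cap, flange}
4. pin@(1, 0) [+x clear] — {base_plate, cap, flange, pin}
5. bushing@(0, 0) [+y clear] — {base_plate, bushing, cap, flange, pin}
6. bracket@(0, 1) [+y clear] — {base_plate, bracket, bushing, cap, flange, pin}
7. cover@(-1, 1) [+y clear] — {base_plate, bracket, bushing, cap, cover, flange, pin}

Valid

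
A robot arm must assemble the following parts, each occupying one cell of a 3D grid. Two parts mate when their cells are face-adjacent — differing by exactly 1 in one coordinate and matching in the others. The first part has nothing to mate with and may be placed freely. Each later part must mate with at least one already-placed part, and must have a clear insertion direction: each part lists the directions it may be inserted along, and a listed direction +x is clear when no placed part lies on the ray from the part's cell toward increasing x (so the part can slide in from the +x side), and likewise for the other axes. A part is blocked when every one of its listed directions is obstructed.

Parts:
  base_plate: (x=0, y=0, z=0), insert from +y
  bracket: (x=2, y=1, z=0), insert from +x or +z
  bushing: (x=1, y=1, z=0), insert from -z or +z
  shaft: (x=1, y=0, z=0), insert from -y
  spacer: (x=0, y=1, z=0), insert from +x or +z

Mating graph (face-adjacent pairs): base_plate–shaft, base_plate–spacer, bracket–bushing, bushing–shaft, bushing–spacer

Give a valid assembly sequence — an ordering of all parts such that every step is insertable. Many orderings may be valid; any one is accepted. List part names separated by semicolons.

bracket; bushing; shaft; base_plate; spacer

1. bracket@(2, 1, 0) [+x clear] — {bracket}
2. bushing@(1, 1, 0) [-z clear] — {bracket, bushing}
3. shaft@(1, 0, 0) [-y clear] — {bracket, bushing, shaft}
4. base_plate@(0, 0, 0) [+y clear] — {base_plate, bracket, bushing, shaft}
5. spacer@(0, 1, 0) [+z clear] — {base_plate, bracket, bushing, shaft, spacer}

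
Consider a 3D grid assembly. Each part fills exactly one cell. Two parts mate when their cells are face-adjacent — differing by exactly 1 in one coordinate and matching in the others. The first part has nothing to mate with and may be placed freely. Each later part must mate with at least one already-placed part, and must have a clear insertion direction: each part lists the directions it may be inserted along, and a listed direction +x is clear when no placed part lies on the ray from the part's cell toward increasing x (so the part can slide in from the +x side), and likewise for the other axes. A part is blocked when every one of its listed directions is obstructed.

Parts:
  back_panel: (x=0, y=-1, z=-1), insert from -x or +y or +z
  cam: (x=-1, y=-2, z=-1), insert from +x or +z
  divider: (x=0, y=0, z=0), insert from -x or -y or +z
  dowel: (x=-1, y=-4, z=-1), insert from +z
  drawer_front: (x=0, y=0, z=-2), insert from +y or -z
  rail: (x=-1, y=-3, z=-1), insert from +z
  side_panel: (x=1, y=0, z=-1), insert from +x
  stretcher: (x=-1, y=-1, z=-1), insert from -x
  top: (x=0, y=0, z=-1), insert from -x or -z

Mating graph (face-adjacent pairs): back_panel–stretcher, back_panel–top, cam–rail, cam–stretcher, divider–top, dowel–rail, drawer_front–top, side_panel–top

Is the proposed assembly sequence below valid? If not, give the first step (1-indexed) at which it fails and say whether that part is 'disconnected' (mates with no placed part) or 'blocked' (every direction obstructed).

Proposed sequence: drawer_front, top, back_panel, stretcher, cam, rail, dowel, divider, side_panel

Valid

1. drawer_front@(0, 0, -2) [+y clear] — {drawer_front}
2. top@(0, 0, -1) [-x clear] — {drawer_front, top}
3. back_panel@(0, -1, -1) [-x clear] — {back_panel, drawer_front, top}
4. stretcher@(-1, -1, -1) [-x clear] — {back_panel, drawer_front, stretcher, top}
5. cam@(-1, -2, -1) [+x clear] — {back_panel, cam, drawer_front, stretcher, top}
6. rail@(-1, -3, -1) [+z clear] — {back_panel, cam, drawer_front, rail, stretcher, top}
7. dowel@(-1, -4, -1) [+z clear] — {back_panel, cam, dowel, drawer_front, rail, stretcher, top}
8. divider@(0, 0, 0) [-x clear] — {back_panel, cam, divider, dowel, drawer_front, rail, stretcher, top}
9. side_panel@(1, 0, -1) [+x clear] — {back_panel, cam, divider, dowel, drawer_front, rail, side_panel, stretcher, top}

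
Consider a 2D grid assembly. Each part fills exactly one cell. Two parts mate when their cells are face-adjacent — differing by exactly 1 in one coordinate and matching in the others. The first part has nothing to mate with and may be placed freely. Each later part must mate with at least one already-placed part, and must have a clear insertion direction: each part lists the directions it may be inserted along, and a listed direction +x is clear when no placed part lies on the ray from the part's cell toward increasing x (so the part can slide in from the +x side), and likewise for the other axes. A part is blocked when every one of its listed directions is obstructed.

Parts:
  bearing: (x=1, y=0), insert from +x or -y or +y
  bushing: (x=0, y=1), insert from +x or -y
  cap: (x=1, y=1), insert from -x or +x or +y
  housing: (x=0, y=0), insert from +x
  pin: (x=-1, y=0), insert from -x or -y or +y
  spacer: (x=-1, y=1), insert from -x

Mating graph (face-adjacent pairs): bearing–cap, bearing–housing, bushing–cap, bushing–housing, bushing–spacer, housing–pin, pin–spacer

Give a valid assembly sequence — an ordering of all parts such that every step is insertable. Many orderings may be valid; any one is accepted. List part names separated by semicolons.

housing; bearing; pin; spacer; bushing; cap

1. housing@(0, 0) [+x clear] — {housing}
2. bearing@(1, 0) [+x clear] — {bearing, housing}
3. pin@(-1, 0) [-x clear] — {bearing, housing, pin}
4. spacer@(-1, 1) [-x clear] — {bearing, housing, pin, spacer}
5. bushing@(0, 1) [+x clear] — {bearing, bushing, housing, pin, spacer}
6. cap@(1, 1) [+x clear] — {bearing, bushing, cap, housing, pin, spacer}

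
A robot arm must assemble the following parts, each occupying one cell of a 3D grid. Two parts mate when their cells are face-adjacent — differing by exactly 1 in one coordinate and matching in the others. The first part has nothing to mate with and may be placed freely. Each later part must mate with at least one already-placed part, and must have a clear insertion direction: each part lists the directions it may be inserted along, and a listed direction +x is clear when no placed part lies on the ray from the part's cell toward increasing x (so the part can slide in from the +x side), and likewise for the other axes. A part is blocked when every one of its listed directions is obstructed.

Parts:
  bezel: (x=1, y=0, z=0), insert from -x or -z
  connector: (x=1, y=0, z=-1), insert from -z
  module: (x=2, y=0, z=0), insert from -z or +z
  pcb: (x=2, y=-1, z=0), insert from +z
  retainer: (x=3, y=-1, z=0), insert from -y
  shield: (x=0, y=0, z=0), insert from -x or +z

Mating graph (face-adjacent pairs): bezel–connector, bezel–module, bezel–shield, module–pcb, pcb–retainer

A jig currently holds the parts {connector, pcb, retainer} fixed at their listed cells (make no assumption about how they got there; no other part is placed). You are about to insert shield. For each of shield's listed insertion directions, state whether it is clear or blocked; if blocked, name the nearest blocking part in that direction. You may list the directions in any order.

-x: ray from shield(0, 0, 0) has no placed part ⇒ clear
+z: ray from shield(0, 0, 0) has no placed part ⇒ clear

+z: clear; -x: clear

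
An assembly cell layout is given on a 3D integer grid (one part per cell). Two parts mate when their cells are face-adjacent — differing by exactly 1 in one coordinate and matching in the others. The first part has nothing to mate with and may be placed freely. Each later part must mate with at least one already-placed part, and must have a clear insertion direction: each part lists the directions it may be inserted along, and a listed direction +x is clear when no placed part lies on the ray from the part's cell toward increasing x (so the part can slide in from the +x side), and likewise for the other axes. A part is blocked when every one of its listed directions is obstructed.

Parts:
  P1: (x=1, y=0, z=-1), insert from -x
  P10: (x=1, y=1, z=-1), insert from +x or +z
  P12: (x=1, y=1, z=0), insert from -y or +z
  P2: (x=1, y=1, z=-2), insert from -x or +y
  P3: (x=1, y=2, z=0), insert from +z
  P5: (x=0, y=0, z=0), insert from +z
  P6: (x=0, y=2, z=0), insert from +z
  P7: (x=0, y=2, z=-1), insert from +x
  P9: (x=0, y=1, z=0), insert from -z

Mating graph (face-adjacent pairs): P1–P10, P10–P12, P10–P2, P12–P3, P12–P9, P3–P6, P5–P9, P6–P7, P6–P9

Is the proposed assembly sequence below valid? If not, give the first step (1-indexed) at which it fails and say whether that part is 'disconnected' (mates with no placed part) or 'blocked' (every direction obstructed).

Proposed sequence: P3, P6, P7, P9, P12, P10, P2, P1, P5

Valid

1. P3@(1, 2, 0) [+z clear] — {P3}
2. P6@(0, 2, 0) [+z clear] — {P3, P6}
3. P7@(0, 2, -1) [+x clear] — {P3, P6, P7}
4. P9@(0, 1, 0) [-z clear] — {P3, P6, P7, P9}
5. P12@(1, 1, 0) [-y clear] — {P12, P3, P6, P7, P9}
6. P10@(1, 1, -1) [+x clear] — {P10, P12, P3, P6, P7, P9}
7. P2@(1, 1, -2) [-x clear] — {P10, P12, P2, P3, P6, P7, P9}
8. P1@(1, 0, -1) [-x clear] — {P1, P10, P12, P2, P3, P6, P7, P9}
9. P5@(0, 0, 0) [+z clear] — {P1, P10, P12, P2, P3, P5, P6, P7, P9}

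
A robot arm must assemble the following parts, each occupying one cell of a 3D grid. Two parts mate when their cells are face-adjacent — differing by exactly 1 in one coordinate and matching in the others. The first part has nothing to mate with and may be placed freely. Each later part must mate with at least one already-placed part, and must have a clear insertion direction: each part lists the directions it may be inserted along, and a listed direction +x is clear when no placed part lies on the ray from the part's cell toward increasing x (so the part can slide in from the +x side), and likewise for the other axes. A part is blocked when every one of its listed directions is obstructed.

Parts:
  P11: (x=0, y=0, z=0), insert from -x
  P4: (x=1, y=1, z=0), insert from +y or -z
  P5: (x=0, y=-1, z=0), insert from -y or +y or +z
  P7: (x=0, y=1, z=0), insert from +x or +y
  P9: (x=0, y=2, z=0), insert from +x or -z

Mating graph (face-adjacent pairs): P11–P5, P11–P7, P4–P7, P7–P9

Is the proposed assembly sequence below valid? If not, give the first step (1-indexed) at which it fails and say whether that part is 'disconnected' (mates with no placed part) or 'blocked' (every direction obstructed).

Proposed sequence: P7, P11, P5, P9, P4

1. P7@(0, 1, 0) [+x clear] — {P7}
2. P11@(0, 0, 0) [-x clear] — {P11, P7}
3. P5@(0, -1, 0) [-y clear] — {P11, P5, P7}
4. P9@(0, 2, 0) [+x clear] — {P11, P5, P7, P9}
5. P4@(1, 1, 0) [+y clear] — {P11, P4, P5, P7, P9}

Valid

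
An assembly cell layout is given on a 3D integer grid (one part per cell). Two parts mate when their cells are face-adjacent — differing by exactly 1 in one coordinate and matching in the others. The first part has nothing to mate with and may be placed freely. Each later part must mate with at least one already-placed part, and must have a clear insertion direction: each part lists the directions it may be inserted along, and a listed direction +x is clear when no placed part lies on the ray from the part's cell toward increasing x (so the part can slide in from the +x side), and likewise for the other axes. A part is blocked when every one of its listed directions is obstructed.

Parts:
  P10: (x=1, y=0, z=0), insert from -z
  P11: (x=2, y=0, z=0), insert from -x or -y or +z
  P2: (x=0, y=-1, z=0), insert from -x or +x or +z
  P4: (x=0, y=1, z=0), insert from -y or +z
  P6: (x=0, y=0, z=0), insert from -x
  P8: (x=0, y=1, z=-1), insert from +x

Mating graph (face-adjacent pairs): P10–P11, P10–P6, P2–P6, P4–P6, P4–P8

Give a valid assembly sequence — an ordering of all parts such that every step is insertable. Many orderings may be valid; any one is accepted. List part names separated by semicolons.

P10; P11; P6; P4; P8; P2

1. P10@(1, 0, 0) [-z clear] — {P10}
2. P11@(2, 0, 0) [-y clear] — {P10, P11}
3. P6@(0, 0, 0) [-x clear] — {P10, P11, P6}
4. P4@(0, 1, 0) [+z clear] — {P10, P11, P4, P6}
5. P8@(0, 1, -1) [+x clear] — {P10, P11, P4, P6, P8}
6. P2@(0, -1, 0) [-x clear] — {P10, P11, P2, P4, P6, P8}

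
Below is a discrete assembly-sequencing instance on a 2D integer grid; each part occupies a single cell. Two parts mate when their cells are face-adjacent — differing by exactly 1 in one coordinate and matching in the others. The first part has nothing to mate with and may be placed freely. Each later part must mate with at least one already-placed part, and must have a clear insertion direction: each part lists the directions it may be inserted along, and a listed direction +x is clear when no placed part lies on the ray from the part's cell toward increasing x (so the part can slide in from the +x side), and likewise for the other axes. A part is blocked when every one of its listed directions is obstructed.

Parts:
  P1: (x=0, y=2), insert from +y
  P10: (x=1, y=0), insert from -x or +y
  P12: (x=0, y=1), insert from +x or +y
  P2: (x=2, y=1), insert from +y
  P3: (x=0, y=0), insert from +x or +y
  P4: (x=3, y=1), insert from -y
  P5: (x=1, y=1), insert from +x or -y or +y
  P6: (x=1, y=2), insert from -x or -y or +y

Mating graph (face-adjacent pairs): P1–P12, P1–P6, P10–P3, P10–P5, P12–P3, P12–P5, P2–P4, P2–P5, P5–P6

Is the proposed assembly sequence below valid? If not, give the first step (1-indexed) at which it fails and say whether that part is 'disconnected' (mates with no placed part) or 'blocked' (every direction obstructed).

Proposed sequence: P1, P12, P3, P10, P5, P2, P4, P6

Valid

1. P1@(0, 2) [+y clear] — {P1}
2. P12@(0, 1) [+x clear] — {P1, P12}
3. P3@(0, 0) [+x clear] — {P1, P12, P3}
4. P10@(1, 0) [+y clear] — {P1, P10, P12, P3}
5. P5@(1, 1) [+x clear] — {P1, P10, P12, P3, P5}
6. P2@(2, 1) [+y clear] — {P1, P10, P12, P2, P3, P5}
7. P4@(3, 1) [-y clear] — {P1, P10, P12, P2, P3, P4, P5}
8. P6@(1, 2) [+y clear] — {P1, P10, P12, P2, P3, P4, P5, P6}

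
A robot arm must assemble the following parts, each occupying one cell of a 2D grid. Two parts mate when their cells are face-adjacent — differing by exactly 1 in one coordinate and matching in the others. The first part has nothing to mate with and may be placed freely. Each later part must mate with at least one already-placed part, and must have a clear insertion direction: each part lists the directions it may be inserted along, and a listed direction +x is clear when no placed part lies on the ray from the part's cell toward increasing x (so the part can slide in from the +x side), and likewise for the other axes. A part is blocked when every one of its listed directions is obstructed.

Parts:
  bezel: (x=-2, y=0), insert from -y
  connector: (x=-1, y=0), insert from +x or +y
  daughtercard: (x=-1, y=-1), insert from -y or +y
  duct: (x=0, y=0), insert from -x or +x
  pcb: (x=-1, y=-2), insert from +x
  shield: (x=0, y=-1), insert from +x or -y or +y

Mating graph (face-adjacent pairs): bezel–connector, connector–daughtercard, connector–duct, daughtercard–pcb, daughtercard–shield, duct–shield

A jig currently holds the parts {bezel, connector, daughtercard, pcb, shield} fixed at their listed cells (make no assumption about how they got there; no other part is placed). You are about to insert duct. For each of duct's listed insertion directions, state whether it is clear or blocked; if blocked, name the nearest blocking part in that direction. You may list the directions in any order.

+x: clear; -x: blocked by connector

-x: nearest on ray is connector@(-1, 0) ⇒ blocked
+x: ray from duct(0, 0) has no placed part ⇒ clear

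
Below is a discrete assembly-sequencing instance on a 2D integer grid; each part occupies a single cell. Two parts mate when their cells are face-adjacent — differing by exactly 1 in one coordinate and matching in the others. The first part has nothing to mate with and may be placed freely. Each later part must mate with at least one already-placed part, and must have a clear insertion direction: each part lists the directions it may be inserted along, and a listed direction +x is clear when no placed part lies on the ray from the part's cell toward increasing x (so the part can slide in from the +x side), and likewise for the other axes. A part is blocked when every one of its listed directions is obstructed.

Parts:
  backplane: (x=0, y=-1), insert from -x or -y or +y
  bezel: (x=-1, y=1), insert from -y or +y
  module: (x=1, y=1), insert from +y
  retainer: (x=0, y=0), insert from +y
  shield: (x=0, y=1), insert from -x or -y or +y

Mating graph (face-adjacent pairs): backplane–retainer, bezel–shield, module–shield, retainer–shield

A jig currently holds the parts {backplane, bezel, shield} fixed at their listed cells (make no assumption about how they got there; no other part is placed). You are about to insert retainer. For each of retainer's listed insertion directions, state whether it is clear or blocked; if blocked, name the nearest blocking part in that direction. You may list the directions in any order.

+y: nearest on ray is shield@(0, 1) ⇒ blocked

+y: blocked by shield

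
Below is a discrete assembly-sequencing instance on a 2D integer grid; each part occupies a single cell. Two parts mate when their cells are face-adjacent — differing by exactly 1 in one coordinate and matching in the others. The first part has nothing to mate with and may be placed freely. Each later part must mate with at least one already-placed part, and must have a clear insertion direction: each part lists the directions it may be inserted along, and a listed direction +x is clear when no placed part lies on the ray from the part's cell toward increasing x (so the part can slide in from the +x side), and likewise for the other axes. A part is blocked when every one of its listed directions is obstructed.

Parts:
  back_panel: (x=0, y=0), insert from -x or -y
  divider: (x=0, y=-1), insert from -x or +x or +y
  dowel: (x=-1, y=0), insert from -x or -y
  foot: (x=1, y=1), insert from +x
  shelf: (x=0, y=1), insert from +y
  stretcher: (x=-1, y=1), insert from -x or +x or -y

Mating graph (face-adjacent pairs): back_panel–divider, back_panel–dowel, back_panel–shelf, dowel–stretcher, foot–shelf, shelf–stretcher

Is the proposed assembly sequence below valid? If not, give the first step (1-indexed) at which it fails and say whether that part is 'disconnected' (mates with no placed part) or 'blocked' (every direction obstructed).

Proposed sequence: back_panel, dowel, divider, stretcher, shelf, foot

1. back_panel@(0, 0) [-x clear] — {back_panel}
2. dowel@(-1, 0) [-x clear] — {back_panel, dowel}
3. divider@(0, -1) [-x clear] — {back_panel, divider, dowel}
4. stretcher@(-1, 1) [-x clear] — {back_panel, divider, dowel, stretcher}
5. shelf@(0, 1) [+y clear] — {back_panel, divider, dowel, shelf, stretcher}
6. foot@(1, 1) [+x clear] — {back_panel, divider, dowel, foot, shelf, stretcher}

Valid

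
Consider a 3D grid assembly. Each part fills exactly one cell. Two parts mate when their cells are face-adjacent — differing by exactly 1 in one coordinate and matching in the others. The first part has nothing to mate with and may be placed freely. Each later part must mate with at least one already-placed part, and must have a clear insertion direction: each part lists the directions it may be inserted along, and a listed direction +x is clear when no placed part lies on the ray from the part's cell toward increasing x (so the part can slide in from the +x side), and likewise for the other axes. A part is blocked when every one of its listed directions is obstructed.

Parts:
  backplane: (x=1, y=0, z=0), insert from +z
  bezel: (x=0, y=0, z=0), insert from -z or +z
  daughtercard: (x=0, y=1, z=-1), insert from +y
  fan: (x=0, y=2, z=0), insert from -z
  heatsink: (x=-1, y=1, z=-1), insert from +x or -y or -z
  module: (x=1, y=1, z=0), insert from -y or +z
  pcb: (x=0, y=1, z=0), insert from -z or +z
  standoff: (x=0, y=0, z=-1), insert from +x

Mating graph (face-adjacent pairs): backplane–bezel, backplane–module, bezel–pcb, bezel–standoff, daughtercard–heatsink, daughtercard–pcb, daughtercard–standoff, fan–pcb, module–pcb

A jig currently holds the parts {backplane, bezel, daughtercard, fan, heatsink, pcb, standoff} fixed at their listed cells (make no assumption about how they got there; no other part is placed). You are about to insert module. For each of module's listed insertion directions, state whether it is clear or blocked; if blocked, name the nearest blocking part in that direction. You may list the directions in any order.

-y: nearest on ray is backplane@(1, 0, 0) ⇒ blocked
+z: ray from module(1, 1, 0) has no placed part ⇒ clear

+z: clear; -y: blocked by backplane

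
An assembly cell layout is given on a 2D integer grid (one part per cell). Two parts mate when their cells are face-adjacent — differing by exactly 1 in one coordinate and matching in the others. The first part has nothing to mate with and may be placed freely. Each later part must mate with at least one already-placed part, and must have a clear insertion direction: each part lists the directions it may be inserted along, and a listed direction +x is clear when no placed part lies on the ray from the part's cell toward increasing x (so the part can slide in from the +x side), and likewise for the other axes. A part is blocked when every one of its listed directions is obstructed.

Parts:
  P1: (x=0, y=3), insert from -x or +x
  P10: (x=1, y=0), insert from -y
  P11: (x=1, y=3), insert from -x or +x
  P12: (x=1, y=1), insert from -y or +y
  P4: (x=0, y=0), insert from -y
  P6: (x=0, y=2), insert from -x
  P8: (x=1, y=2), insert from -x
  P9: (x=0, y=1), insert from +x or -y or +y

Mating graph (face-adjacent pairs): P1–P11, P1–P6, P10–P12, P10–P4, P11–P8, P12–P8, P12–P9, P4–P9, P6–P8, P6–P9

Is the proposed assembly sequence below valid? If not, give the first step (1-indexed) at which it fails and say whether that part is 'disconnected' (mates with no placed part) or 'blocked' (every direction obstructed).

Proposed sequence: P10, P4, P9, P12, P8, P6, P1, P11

Valid

1. P10@(1, 0) [-y clear] — {P10}
2. P4@(0, 0) [-y clear] — {P10, P4}
3. P9@(0, 1) [+x clear] — {P10, P4, P9}
4. P12@(1, 1) [+y clear] — {P10, P12, P4, P9}
5. P8@(1, 2) [-x clear] — {P10, P12, P4, P8, P9}
6. P6@(0, 2) [-x clear] — {P10, P12, P4, P6, P8, P9}
7. P1@(0, 3) [-x clear] — {P1, P10, P12, P4, P6, P8, P9}
8. P11@(1, 3) [+x clear] — {P1, P10, P11, P12, P4, P6, P8, P9}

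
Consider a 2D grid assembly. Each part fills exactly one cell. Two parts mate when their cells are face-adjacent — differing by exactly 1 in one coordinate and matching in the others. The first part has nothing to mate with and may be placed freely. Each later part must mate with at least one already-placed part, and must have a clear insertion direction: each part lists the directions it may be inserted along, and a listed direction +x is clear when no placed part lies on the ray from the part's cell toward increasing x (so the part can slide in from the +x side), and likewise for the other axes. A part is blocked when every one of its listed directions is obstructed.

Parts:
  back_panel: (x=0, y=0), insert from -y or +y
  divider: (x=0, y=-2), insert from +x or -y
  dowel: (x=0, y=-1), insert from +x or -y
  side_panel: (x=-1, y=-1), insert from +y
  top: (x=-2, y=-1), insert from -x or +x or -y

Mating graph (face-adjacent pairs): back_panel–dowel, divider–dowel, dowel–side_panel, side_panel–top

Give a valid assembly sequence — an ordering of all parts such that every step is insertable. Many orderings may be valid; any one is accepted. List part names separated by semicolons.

1. back_panel@(0, 0) [-y clear] — {back_panel}
2. dowel@(0, -1) [+x clear] — {back_panel, dowel}
3. divider@(0, -2) [+x clear] — {back_panel, divider, dowel}
4. side_panel@(-1, -1) [+y clear] — {back_panel, divider, dowel, side_panel}
5. top@(-2, -1) [-x clear] — {back_panel, divider, dowel, side_panel, top}

back_panel; dowel; divider; side_panel; top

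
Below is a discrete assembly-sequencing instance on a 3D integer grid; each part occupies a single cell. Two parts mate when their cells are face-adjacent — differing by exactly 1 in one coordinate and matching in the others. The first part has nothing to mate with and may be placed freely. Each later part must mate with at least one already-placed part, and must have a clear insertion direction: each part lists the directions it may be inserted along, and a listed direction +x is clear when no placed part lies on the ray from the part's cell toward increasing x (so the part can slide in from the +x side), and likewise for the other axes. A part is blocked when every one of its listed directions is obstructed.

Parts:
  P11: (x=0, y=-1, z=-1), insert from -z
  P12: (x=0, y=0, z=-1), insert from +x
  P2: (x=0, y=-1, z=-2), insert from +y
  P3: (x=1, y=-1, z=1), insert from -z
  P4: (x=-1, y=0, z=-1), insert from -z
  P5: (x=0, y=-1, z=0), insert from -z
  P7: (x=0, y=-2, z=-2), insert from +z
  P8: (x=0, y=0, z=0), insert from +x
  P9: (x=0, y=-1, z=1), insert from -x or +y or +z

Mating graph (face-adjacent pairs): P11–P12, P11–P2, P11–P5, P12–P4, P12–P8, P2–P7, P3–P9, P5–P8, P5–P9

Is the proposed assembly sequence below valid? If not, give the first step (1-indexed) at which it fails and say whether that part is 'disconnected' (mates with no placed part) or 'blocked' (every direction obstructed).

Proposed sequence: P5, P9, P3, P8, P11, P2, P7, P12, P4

Valid

1. P5@(0, -1, 0) [-z clear] — {P5}
2. P9@(0, -1, 1) [-x clear] — {P5, P9}
3. P3@(1, -1, 1) [-z clear] — {P3, P5, P9}
4. P8@(0, 0, 0) [+x clear] — {P3, P5, P8, P9}
5. P11@(0, -1, -1) [-z clear] — {P11, P3, P5, P8, P9}
6. P2@(0, -1, -2) [+y clear] — {P11, P2, P3, P5, P8, P9}
7. P7@(0, -2, -2) [+z clear] — {P11, P2, P3, P5, P7, P8, P9}
8. P12@(0, 0, -1) [+x clear] — {P11, P12, P2, P3, P5, P7, P8, P9}
9. P4@(-1, 0, -1) [-z clear] — {P11, P12, P2, P3, P4, P5, P7, P8, P9}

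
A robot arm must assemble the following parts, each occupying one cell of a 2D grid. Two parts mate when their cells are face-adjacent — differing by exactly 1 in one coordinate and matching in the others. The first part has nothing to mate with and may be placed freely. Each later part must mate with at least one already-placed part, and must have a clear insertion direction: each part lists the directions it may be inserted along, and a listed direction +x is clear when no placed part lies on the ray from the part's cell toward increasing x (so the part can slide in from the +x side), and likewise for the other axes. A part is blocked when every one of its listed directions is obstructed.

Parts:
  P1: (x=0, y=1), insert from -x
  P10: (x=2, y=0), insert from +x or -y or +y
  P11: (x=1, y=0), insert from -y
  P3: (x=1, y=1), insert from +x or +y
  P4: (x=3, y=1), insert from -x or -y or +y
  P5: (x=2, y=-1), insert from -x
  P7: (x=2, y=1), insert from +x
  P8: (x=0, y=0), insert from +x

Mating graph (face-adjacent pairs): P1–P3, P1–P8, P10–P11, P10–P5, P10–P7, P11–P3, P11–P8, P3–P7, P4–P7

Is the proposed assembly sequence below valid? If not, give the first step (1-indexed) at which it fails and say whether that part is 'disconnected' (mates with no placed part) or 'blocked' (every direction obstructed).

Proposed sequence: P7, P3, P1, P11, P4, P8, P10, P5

Invalid at step 6 (blocked)

1. P7@(2, 1) [+x clear] — {P7}
2. P3@(1, 1) [+y clear] — {P3, P7}
3. P1@(0, 1) [-x clear] — {P1, P3, P7}
4. P11@(1, 0) [-y clear] — {P1, P11, P3, P7}
5. P4@(3, 1) [-y clear] — {P1, P11, P3, P4, P7}
6. P8@(0, 0) — +x all obstructed ⇒ blocked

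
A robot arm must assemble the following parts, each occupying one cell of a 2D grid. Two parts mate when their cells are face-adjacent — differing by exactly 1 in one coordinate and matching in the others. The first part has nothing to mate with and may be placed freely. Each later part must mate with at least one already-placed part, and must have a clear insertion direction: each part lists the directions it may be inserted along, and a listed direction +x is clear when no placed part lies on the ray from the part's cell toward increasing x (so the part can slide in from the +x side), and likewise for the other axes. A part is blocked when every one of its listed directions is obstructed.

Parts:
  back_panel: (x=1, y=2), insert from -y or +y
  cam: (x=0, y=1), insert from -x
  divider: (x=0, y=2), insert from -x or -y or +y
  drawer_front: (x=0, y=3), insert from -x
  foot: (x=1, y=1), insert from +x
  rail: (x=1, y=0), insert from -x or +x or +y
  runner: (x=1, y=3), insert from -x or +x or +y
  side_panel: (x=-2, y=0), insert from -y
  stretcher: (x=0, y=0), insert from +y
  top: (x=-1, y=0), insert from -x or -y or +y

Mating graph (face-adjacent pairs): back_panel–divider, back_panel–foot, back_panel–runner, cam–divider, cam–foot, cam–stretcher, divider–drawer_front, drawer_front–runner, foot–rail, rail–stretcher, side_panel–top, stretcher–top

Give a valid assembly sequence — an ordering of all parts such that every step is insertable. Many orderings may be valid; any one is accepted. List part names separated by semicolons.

back_panel; foot; runner; rail; stretcher; top; divider; side_panel; cam; drawer_front

1. back_panel@(1, 2) [-y clear] — {back_panel}
2. foot@(1, 1) [+x clear] — {back_panel, foot}
3. runner@(1, 3) [-x clear] — {back_panel, foot, runner}
4. rail@(1, 0) [-x clear] — {back_panel, foot, rail, runner}
5. stretcher@(0, 0) [+y clear] — {back_panel, foot, rail, runner, stretcher}
6. top@(-1, 0) [-x clear] — {back_panel, foot, rail, runner, stretcher, top}
7. divider@(0, 2) [-x clear] — {back_panel, divider, foot, rail, runner, stretcher, top}
8. side_panel@(-2, 0) [-y clear] — {back_panel, divider, foot, rail, runner, side_panel, stretcher, top}
9. cam@(0, 1) [-x clear] — {back_panel, cam, divider, foot, rail, runner, side_panel, stretcher, top}
10. drawer_front@(0, 3) [-x clear] — {back_panel, cam, divider, drawer_front, foot, rail, runner, side_panel, stretcher, top}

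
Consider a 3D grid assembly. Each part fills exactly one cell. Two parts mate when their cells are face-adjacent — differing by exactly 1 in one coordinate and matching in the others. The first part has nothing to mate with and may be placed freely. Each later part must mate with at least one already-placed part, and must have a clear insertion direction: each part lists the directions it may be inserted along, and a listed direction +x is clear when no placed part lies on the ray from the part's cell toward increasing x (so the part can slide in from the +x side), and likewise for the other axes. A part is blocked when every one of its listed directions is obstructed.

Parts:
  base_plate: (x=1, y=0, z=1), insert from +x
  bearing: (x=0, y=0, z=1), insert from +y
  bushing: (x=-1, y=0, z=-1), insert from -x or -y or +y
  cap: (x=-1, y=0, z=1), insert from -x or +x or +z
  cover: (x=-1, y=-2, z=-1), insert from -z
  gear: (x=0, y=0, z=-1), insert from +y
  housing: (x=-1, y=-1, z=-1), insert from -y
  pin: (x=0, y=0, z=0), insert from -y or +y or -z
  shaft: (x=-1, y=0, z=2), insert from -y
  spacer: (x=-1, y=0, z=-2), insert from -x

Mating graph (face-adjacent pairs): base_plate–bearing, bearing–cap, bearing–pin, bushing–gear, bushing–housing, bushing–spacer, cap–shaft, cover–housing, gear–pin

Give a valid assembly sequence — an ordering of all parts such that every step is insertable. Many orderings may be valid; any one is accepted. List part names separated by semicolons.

1. shaft@(-1, 0, 2) [-y clear] — {shaft}
2. cap@(-1, 0, 1) [-x clear] — {cap, shaft}
3. bearing@(0, 0, 1) [+y clear] — {bearing, cap, shaft}
4. base_plate@(1, 0, 1) [+x clear] — {base_plate, bearing, cap, shaft}
5. pin@(0, 0, 0) [-y clear] — {base_plate, bearing, cap, pin, shaft}
6. gear@(0, 0, -1) [+y clear] — {base_plate, bearing, cap, gear, pin, shaft}
7. bushing@(-1, 0, -1) [-x clear] — {base_plate, bearing, bushing, cap, gear, pin, shaft}
8. housing@(-1, -1, -1) [-y clear] — {base_plate, bearing, bushing, cap, gear, housing, pin, shaft}
9. cover@(-1, -2, -1) [-z clear] — {base_plate, bearing, bushing, cap, cover, gear, housing, pin, shaft}
10. spacer@(-1, 0, -2) [-x clear] — {base_plate, bearing, bushing, cap, cover, gear, housing, pin, shaft, spacer}

shaft; cap; bearing; base_plate; pin; gear; bushing; housing; cover; spacer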